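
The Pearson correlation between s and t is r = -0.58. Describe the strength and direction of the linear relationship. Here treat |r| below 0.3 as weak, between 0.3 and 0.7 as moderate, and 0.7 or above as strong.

moderate negative

r = -0.58 < 0 so the relationship is negative.
|r| = 0.58, which falls in the moderate range.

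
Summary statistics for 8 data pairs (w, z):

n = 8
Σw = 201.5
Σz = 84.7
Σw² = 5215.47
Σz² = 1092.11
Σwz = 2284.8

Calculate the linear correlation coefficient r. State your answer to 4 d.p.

r = (nΣwz − ΣwΣz) / √[(nΣw² − (Σw)²)(nΣz² − (Σz)²)]
Numerator: 8×2284.8 − 201.5×84.7 = 1211.35
Denominator: √[(41723.76 − 40602.25)(8736.88 − 7174.09)] = √[1121.51 × 1562.79] = 1323.8900
r = 1211.35 / 1323.8900 ≈ 0.9150

0.9150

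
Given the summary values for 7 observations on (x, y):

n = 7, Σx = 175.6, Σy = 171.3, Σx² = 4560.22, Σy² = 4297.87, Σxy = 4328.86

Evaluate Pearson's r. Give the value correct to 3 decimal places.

0.247

r = (nΣxy − ΣxΣy) / √[(nΣx² − (Σx)²)(nΣy² − (Σy)²)]
Numerator: 7×4328.86 − 175.6×171.3 = 221.74
Denominator: √[(31921.54 − 30835.36)(30085.09 − 29343.69)] = √[1086.18 × 741.4] = 897.3817
r = 221.74 / 897.3817 ≈ 0.247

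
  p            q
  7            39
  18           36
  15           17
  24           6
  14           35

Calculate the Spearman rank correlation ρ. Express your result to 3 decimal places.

-0.700

Rank p: 1, 4, 3, 5, 2
Rank q: 5, 4, 2, 1, 3
d = rank(p) − rank(q): -4, 0, 1, 4, -1; Σd² = 34
ρ = 1 − 6Σd² / [n(n²−1)] = 1 − 6×34 / (5×24) = 1 − 204/120 ≈ -0.700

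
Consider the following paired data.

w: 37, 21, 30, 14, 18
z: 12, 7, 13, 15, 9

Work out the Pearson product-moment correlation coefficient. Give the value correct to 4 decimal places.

0.0753

n = 5, Σw = 120, Σz = 56, Σw² = 3230, Σz² = 668, Σwz = 1353
nΣwz − ΣwΣz = 6765 − 6720 = 45
nΣw² − (Σw)² = 16150 − 14400 = 1750; nΣz² − (Σz)² = 3340 − 3136 = 204
r = 45 / √(1750 × 204) = 45 / 597.4948 ≈ 0.0753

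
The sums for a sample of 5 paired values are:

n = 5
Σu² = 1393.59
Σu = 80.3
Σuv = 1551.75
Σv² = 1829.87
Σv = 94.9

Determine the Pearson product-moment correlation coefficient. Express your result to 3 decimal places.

0.507

r = (nΣuv − ΣuΣv) / √[(nΣu² − (Σu)²)(nΣv² − (Σv)²)]
Numerator: 5×1551.75 − 80.3×94.9 = 138.28
Denominator: √[(6967.95 − 6448.09)(9149.35 − 9006.01)] = √[519.86 × 143.34] = 272.9775
r = 138.28 / 272.9775 ≈ 0.507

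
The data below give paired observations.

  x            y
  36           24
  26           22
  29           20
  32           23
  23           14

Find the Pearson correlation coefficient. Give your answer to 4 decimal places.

n = 5, Σx = 146, Σy = 103, Σx² = 4366, Σy² = 2185, Σxy = 3074
nΣxy − ΣxΣy = 15370 − 15038 = 332
nΣx² − (Σx)² = 21830 − 21316 = 514; nΣy² − (Σy)² = 10925 − 10609 = 316
r = 332 / √(514 × 316) = 332 / 403.0186 ≈ 0.8238

0.8238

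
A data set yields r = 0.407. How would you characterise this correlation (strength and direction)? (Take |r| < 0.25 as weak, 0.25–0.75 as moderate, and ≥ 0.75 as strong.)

moderate positive

r = 0.407 > 0 so the relationship is positive.
|r| = 0.407, which falls in the moderate range.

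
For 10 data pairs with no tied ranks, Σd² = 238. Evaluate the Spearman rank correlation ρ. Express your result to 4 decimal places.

ρ = 1 − 6Σd² / [n(n²−1)] = 1 − 6×238 / (10×99)
  = 1 − 1428/990 = 1 − 1.44242 ≈ -0.4424

-0.4424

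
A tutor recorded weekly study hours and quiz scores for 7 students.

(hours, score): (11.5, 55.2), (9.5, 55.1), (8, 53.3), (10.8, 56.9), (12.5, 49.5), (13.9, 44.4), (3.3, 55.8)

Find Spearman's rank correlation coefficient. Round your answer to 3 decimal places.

Rank hours: 5, 3, 2, 4, 6, 7, 1
Rank score: 5, 4, 3, 7, 2, 1, 6
d = rank(hours) − rank(score): 0, -1, -1, -3, 4, 6, -5; Σd² = 88
ρ = 1 − 6Σd² / [n(n²−1)] = 1 − 6×88 / (7×48) = 1 − 528/336 ≈ -0.571

-0.571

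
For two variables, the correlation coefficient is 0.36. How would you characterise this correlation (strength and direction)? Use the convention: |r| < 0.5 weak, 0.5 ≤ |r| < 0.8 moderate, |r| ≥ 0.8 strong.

weak positive

r = 0.36 > 0 so the relationship is positive.
|r| = 0.36, which falls in the weak range.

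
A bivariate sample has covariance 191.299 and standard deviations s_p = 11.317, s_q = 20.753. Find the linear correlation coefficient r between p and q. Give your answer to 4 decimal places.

0.8145

r = Cov(p,q) / (s_p · s_q) = 191.299 / (11.317 × 20.753)
  = 191.299 / 234.8617 ≈ 0.8145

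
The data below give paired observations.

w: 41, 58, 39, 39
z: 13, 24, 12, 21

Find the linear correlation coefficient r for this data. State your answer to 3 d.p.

n = 4, Σw = 177, Σz = 70, Σw² = 8087, Σz² = 1330, Σwz = 3212
nΣwz − ΣwΣz = 12848 − 12390 = 458
nΣw² − (Σw)² = 32348 − 31329 = 1019; nΣz² − (Σz)² = 5320 − 4900 = 420
r = 458 / √(1019 × 420) = 458 / 654.2018 ≈ 0.700

0.700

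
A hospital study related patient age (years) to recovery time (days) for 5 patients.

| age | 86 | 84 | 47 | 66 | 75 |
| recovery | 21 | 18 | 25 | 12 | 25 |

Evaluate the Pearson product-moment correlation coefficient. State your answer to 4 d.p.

-0.2068

n = 5, Σx = 358, Σy = 101, Σx² = 26642, Σy² = 2159, Σxy = 7160
nΣxy − ΣxΣy = 35800 − 36158 = -358
nΣx² − (Σx)² = 133210 − 128164 = 5046; nΣy² − (Σy)² = 10795 − 10201 = 594
r = -358 / √(5046 × 594) = -358 / 1731.2781 ≈ -0.2068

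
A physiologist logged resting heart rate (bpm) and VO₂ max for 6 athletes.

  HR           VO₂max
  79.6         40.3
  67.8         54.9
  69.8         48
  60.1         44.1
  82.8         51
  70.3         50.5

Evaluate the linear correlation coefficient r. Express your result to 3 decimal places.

-0.059

n = 6, Σx = 430.4, Σy = 288.8, Σx² = 31214.98, Σy² = 14038.16, Σxy = 20703.86
nΣxy − ΣxΣy = 124223.16 − 124299.52 = -76.36
nΣx² − (Σx)² = 187289.88 − 185244.16 = 2045.72; nΣy² − (Σy)² = 84228.96 − 83405.44 = 823.52
r = -76.36 / √(2045.72 × 823.52) = -76.36 / 1297.9566 ≈ -0.059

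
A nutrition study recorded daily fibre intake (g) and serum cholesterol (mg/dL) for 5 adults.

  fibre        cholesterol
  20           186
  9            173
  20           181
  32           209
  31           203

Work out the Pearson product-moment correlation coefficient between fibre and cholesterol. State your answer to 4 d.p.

n = 5, Σx = 112, Σy = 952, Σx² = 2866, Σy² = 182176, Σxy = 21878
nΣxy − ΣxΣy = 109390 − 106624 = 2766
nΣx² − (Σx)² = 14330 − 12544 = 1786; nΣy² − (Σy)² = 910880 − 906304 = 4576
r = 2766 / √(1786 × 4576) = 2766 / 2858.7997 ≈ 0.9675

0.9675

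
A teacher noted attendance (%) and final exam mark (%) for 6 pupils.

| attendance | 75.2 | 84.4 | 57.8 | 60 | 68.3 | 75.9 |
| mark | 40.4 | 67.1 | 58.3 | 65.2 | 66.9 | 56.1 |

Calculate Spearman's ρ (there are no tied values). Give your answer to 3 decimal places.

Rank attendance: 4, 6, 1, 2, 3, 5
Rank mark: 1, 6, 3, 4, 5, 2
d = rank(attendance) − rank(mark): 3, 0, -2, -2, -2, 3; Σd² = 30
ρ = 1 − 6Σd² / [n(n²−1)] = 1 − 6×30 / (6×35) = 1 − 180/210 ≈ 0.143

0.143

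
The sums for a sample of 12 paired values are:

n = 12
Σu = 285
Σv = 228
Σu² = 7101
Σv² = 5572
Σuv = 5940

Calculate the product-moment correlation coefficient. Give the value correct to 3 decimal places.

r = (nΣuv − ΣuΣv) / √[(nΣu² − (Σu)²)(nΣv² − (Σv)²)]
Numerator: 12×5940 − 285×228 = 6300
Denominator: √[(85212 − 81225)(66864 − 51984)] = √[3987 × 14880] = 7702.3737
r = 6300 / 7702.3737 ≈ 0.818

0.818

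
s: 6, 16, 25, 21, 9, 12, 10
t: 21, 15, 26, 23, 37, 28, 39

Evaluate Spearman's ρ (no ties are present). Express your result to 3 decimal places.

Rank s: 1, 5, 7, 6, 2, 4, 3
Rank t: 2, 1, 4, 3, 6, 5, 7
d = rank(s) − rank(t): -1, 4, 3, 3, -4, -1, -4; Σd² = 68
ρ = 1 − 6Σd² / [n(n²−1)] = 1 − 6×68 / (7×48) = 1 − 408/336 ≈ -0.214

-0.214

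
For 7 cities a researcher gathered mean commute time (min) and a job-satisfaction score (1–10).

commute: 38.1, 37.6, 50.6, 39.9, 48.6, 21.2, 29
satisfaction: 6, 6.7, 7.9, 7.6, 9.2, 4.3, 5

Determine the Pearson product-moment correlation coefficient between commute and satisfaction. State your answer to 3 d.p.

0.932

n = 7, Σx = 265, Σy = 46.7, Σx² = 10670.14, Σy² = 329.19, Σxy = 1866.78
nΣxy − ΣxΣy = 13067.46 − 12375.5 = 691.96
nΣx² − (Σx)² = 74690.98 − 70225 = 4465.98; nΣy² − (Σy)² = 2304.33 − 2180.89 = 123.44
r = 691.96 / √(4465.98 × 123.44) = 691.96 / 742.4827 ≈ 0.932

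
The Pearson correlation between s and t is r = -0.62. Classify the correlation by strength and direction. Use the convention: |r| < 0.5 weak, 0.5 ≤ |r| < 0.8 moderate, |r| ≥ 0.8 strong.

r = -0.62 < 0 so the relationship is negative.
|r| = 0.62, which falls in the moderate range.

moderate negative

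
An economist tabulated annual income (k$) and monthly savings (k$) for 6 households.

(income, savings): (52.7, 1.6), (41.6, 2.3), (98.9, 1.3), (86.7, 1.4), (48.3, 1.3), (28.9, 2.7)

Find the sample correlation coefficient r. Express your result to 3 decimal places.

n = 6, Σx = 357.1, Σy = 10.6, Σx² = 24974.05, Σy² = 20.48, Σxy = 570.77
nΣxy − ΣxΣy = 3424.62 − 3785.26 = -360.64
nΣx² − (Σx)² = 149844.3 − 127520.41 = 22323.89; nΣy² − (Σy)² = 122.88 − 112.36 = 10.52
r = -360.64 / √(22323.89 × 10.52) = -360.64 / 484.6105 ≈ -0.744

-0.744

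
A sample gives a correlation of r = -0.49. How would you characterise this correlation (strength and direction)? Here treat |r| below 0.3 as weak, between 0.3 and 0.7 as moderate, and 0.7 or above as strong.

moderate negative

r = -0.49 < 0 so the relationship is negative.
|r| = 0.49, which falls in the moderate range.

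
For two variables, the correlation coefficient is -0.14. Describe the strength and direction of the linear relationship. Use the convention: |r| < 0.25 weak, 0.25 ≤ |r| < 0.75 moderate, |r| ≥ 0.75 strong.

weak negative

r = -0.14 < 0 so the relationship is negative.
|r| = 0.14, which falls in the weak range.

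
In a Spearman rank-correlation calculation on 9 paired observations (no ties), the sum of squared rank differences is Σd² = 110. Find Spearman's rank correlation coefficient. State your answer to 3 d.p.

ρ = 1 − 6Σd² / [n(n²−1)] = 1 − 6×110 / (9×80)
  = 1 − 660/720 = 1 − 0.9167 ≈ 0.083

0.083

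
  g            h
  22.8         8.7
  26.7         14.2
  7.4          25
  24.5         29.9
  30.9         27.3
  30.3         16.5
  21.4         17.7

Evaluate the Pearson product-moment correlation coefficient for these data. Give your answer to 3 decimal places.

-0.127

n = 7, Σg = 164, Σh = 139.3, Σg² = 4218.6, Σh² = 3127.17, Σgh = 3217.35
nΣgh − ΣgΣh = 22521.45 − 22845.2 = -323.75
nΣg² − (Σg)² = 29530.2 − 26896 = 2634.2; nΣh² − (Σh)² = 21890.19 − 19404.49 = 2485.7
r = -323.75 / √(2634.2 × 2485.7) = -323.75 / 2558.8730 ≈ -0.127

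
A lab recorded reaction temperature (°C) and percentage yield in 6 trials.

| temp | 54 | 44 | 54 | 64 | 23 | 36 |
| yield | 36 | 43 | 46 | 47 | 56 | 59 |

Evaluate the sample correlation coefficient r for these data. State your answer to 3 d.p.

n = 6, Σx = 275, Σy = 287, Σx² = 13689, Σy² = 14087, Σxy = 12740
nΣxy − ΣxΣy = 76440 − 78925 = -2485
nΣx² − (Σx)² = 82134 − 75625 = 6509; nΣy² − (Σy)² = 84522 − 82369 = 2153
r = -2485 / √(6509 × 2153) = -2485 / 3743.5113 ≈ -0.664

-0.664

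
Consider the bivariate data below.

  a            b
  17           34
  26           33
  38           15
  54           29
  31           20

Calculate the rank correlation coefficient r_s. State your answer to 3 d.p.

-0.700

Rank a: 1, 2, 4, 5, 3
Rank b: 5, 4, 1, 3, 2
d = rank(a) − rank(b): -4, -2, 3, 2, 1; Σd² = 34
ρ = 1 − 6Σd² / [n(n²−1)] = 1 − 6×34 / (5×24) = 1 − 204/120 ≈ -0.700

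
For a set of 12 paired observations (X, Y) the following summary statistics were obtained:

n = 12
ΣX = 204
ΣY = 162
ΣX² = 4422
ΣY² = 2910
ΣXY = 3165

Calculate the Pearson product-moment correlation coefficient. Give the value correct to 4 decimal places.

0.4949

r = (nΣXY − ΣXΣY) / √[(nΣX² − (ΣX)²)(nΣY² − (ΣY)²)]
Numerator: 12×3165 − 204×162 = 4932
Denominator: √[(53064 − 41616)(34920 − 26244)] = √[11448 × 8676] = 9966.0849
r = 4932 / 9966.0849 ≈ 0.4949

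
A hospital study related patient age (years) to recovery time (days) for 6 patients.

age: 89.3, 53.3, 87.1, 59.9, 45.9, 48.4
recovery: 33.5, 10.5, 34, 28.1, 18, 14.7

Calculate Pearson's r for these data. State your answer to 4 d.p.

n = 6, Σx = 383.9, Σy = 138.8, Σx² = 26439.17, Σy² = 3718.2, Σxy = 9733.47
nΣxy − ΣxΣy = 58400.82 − 53285.32 = 5115.5
nΣx² − (Σx)² = 158635.02 − 147379.21 = 11255.81; nΣy² − (Σy)² = 22309.2 − 19265.44 = 3043.76
r = 5115.5 / √(11255.81 × 3043.76) = 5115.5 / 5853.2029 ≈ 0.8740

0.8740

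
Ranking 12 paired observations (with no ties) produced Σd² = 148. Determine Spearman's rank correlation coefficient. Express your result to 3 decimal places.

0.483

ρ = 1 − 6Σd² / [n(n²−1)] = 1 − 6×148 / (12×143)
  = 1 − 888/1716 = 1 − 0.5175 ≈ 0.483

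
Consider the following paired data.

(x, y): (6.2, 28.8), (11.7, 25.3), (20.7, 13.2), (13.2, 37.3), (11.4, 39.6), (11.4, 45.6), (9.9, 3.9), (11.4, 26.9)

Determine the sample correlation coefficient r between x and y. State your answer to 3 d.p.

-0.222

n = 8, Σx = 95.9, Σy = 220.6, Σx² = 1265.95, Σy² = 7421.4, Σxy = 2556.72
nΣxy − ΣxΣy = 20453.76 − 21155.54 = -701.78
nΣx² − (Σx)² = 10127.6 − 9196.81 = 930.79; nΣy² − (Σy)² = 59371.2 − 48664.36 = 10706.84
r = -701.78 / √(930.79 × 10706.84) = -701.78 / 3156.8686 ≈ -0.222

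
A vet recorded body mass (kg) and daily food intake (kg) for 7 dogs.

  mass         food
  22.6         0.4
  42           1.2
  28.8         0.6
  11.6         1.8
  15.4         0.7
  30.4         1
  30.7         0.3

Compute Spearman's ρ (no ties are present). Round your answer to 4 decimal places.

-0.2143

Rank mass: 3, 7, 4, 1, 2, 5, 6
Rank food: 2, 6, 3, 7, 4, 5, 1
d = rank(mass) − rank(food): 1, 1, 1, -6, -2, 0, 5; Σd² = 68
ρ = 1 − 6Σd² / [n(n²−1)] = 1 − 6×68 / (7×48) = 1 − 408/336 ≈ -0.2143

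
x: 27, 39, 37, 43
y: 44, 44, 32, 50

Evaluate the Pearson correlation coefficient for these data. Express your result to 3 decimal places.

n = 4, Σx = 146, Σy = 170, Σx² = 5468, Σy² = 7396, Σxy = 6238
nΣxy − ΣxΣy = 24952 − 24820 = 132
nΣx² − (Σx)² = 21872 − 21316 = 556; nΣy² − (Σy)² = 29584 − 28900 = 684
r = 132 / √(556 × 684) = 132 / 616.6879 ≈ 0.214

0.214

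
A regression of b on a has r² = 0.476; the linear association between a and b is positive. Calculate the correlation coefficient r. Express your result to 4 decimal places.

|r| = √0.476 = 0.6899
The association is positive, so r = 0.6899.

0.6899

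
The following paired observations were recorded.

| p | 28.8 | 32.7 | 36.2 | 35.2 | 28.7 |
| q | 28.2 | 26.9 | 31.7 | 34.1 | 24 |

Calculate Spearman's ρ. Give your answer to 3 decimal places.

Rank p: 2, 3, 5, 4, 1
Rank q: 3, 2, 4, 5, 1
d = rank(p) − rank(q): -1, 1, 1, -1, 0; Σd² = 4
ρ = 1 − 6Σd² / [n(n²−1)] = 1 − 6×4 / (5×24) = 1 − 24/120 ≈ 0.800

0.800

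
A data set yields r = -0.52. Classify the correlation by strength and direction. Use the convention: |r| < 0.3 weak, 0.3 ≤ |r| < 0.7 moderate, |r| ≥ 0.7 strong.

r = -0.52 < 0 so the relationship is negative.
|r| = 0.52, which falls in the moderate range.

moderate negative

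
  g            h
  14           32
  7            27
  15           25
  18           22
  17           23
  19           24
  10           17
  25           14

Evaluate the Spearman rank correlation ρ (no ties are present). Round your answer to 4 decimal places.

-0.5238

Rank g: 3, 1, 4, 6, 5, 7, 2, 8
Rank h: 8, 7, 6, 3, 4, 5, 2, 1
d = rank(g) − rank(h): -5, -6, -2, 3, 1, 2, 0, 7; Σd² = 128
ρ = 1 − 6Σd² / [n(n²−1)] = 1 − 6×128 / (8×63) = 1 − 768/504 ≈ -0.5238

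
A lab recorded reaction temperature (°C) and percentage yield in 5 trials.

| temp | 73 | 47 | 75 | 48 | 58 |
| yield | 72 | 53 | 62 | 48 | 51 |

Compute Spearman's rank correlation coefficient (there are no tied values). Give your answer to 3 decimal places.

Rank temp: 4, 1, 5, 2, 3
Rank yield: 5, 3, 4, 1, 2
d = rank(temp) − rank(yield): -1, -2, 1, 1, 1; Σd² = 8
ρ = 1 − 6Σd² / [n(n²−1)] = 1 − 6×8 / (5×24) = 1 − 48/120 ≈ 0.600

0.600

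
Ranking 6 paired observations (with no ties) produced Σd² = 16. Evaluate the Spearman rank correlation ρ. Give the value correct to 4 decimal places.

0.5429

ρ = 1 − 6Σd² / [n(n²−1)] = 1 − 6×16 / (6×35)
  = 1 − 96/210 = 1 − 0.45714 ≈ 0.5429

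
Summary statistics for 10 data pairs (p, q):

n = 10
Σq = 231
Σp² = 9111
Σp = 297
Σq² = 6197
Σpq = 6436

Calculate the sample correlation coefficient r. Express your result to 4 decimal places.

r = (nΣpq − ΣpΣq) / √[(nΣp² − (Σp)²)(nΣq² − (Σq)²)]
Numerator: 10×6436 − 297×231 = -4247
Denominator: √[(91110 − 88209)(61970 − 53361)] = √[2901 × 8609] = 4997.4703
r = -4247 / 4997.4703 ≈ -0.8498

-0.8498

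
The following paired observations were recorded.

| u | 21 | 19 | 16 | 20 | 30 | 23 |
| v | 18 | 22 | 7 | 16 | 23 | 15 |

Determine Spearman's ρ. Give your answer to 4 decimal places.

Rank u: 4, 2, 1, 3, 6, 5
Rank v: 4, 5, 1, 3, 6, 2
d = rank(u) − rank(v): 0, -3, 0, 0, 0, 3; Σd² = 18
ρ = 1 − 6Σd² / [n(n²−1)] = 1 − 6×18 / (6×35) = 1 − 108/210 ≈ 0.4857

0.4857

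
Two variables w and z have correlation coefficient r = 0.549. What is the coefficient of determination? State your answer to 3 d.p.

r² = (0.549)² = 0.301

0.301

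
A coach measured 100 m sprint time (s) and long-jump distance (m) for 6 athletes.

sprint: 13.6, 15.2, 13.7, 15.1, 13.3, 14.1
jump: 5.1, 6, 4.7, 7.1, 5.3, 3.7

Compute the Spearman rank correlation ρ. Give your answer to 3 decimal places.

Rank sprint: 2, 6, 3, 5, 1, 4
Rank jump: 3, 5, 2, 6, 4, 1
d = rank(sprint) − rank(jump): -1, 1, 1, -1, -3, 3; Σd² = 22
ρ = 1 − 6Σd² / [n(n²−1)] = 1 − 6×22 / (6×35) = 1 − 132/210 ≈ 0.371

0.371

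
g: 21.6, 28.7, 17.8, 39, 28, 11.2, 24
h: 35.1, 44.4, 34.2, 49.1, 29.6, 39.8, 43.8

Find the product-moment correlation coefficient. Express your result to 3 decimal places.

n = 7, Σg = 170.3, Σh = 276, Σg² = 4613.53, Σh² = 11162.46, Σgh = 6881.86
nΣgh − ΣgΣh = 48173.02 − 47002.8 = 1170.22
nΣg² − (Σg)² = 32294.71 − 29002.09 = 3292.62; nΣh² − (Σh)² = 78137.22 − 76176 = 1961.22
r = 1170.22 / √(3292.62 × 1961.22) = 1170.22 / 2541.1714 ≈ 0.461

0.461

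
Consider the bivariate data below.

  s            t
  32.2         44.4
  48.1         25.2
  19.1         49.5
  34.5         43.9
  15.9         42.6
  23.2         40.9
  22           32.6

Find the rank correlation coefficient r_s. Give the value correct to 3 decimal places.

Rank s: 5, 7, 2, 6, 1, 4, 3
Rank t: 6, 1, 7, 5, 4, 3, 2
d = rank(s) − rank(t): -1, 6, -5, 1, -3, 1, 1; Σd² = 74
ρ = 1 − 6Σd² / [n(n²−1)] = 1 − 6×74 / (7×48) = 1 − 444/336 ≈ -0.321

-0.321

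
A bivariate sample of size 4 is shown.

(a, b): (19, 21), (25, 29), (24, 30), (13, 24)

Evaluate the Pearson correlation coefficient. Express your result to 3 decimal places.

n = 4, Σa = 81, Σb = 104, Σa² = 1731, Σb² = 2758, Σab = 2156
nΣab − ΣaΣb = 8624 − 8424 = 200
nΣa² − (Σa)² = 6924 − 6561 = 363; nΣb² − (Σb)² = 11032 − 10816 = 216
r = 200 / √(363 × 216) = 200 / 280.0143 ≈ 0.714

0.714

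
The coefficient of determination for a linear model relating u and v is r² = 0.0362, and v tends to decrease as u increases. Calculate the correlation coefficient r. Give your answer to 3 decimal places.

|r| = √0.0362 = 0.190
The association is negative, so r = −0.190.

-0.190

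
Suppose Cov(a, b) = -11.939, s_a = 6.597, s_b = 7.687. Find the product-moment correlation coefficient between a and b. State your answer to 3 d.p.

-0.235

r = Cov(a,b) / (s_a · s_b) = -11.939 / (6.597 × 7.687)
  = -11.939 / 50.7111 ≈ -0.235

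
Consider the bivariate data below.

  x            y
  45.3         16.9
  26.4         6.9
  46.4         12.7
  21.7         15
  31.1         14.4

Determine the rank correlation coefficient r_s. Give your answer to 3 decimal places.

Rank x: 4, 2, 5, 1, 3
Rank y: 5, 1, 2, 4, 3
d = rank(x) − rank(y): -1, 1, 3, -3, 0; Σd² = 20
ρ = 1 − 6Σd² / [n(n²−1)] = 1 − 6×20 / (5×24) = 1 − 120/120 ≈ 0.000

0.000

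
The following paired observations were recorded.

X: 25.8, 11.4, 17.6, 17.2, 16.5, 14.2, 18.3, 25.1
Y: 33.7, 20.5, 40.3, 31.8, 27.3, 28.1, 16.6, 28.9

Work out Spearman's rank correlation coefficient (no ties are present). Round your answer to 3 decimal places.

Rank X: 8, 1, 5, 4, 3, 2, 6, 7
Rank Y: 7, 2, 8, 6, 3, 4, 1, 5
d = rank(X) − rank(Y): 1, -1, -3, -2, 0, -2, 5, 2; Σd² = 48
ρ = 1 − 6Σd² / [n(n²−1)] = 1 − 6×48 / (8×63) = 1 − 288/504 ≈ 0.429

0.429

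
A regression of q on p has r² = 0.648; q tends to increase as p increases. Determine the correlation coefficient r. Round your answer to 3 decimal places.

0.805

|r| = √0.648 = 0.805
The association is positive, so r = 0.805.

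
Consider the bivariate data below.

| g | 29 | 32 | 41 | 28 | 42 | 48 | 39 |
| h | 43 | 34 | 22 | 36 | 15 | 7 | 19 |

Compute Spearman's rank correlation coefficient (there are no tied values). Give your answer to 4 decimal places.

Rank g: 2, 3, 5, 1, 6, 7, 4
Rank h: 7, 5, 4, 6, 2, 1, 3
d = rank(g) − rank(h): -5, -2, 1, -5, 4, 6, 1; Σd² = 108
ρ = 1 − 6Σd² / [n(n²−1)] = 1 − 6×108 / (7×48) = 1 − 648/336 ≈ -0.9286

-0.9286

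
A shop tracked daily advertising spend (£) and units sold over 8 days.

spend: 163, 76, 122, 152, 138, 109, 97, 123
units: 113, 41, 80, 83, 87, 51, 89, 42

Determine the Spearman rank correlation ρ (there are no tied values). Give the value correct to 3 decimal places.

0.548

Rank spend: 8, 1, 4, 7, 6, 3, 2, 5
Rank units: 8, 1, 4, 5, 6, 3, 7, 2
d = rank(spend) − rank(units): 0, 0, 0, 2, 0, 0, -5, 3; Σd² = 38
ρ = 1 − 6Σd² / [n(n²−1)] = 1 − 6×38 / (8×63) = 1 − 228/504 ≈ 0.548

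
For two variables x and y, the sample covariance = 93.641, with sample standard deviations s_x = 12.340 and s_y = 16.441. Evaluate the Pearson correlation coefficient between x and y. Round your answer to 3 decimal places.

r = Cov(x,y) / (s_x · s_y) = 93.641 / (12.340 × 16.441)
  = 93.641 / 202.8819 ≈ 0.462

0.462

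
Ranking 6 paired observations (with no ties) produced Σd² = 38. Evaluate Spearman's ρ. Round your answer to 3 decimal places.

ρ = 1 − 6Σd² / [n(n²−1)] = 1 − 6×38 / (6×35)
  = 1 − 228/210 = 1 − 1.0857 ≈ -0.086

-0.086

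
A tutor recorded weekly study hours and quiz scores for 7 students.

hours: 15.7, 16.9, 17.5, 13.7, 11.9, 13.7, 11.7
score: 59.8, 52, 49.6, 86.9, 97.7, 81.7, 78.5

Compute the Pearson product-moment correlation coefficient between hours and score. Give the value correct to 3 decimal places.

-0.910

n = 7, Σx = 101.1, Σy = 506.2, Σx² = 1492.23, Σy² = 38674.24, Σxy = 7076.56
nΣxy − ΣxΣy = 49535.92 − 51176.82 = -1640.9
nΣx² − (Σx)² = 10445.61 − 10221.21 = 224.4; nΣy² − (Σy)² = 270719.68 − 256238.44 = 14481.24
r = -1640.9 / √(224.4 × 14481.24) = -1640.9 / 1802.6620 ≈ -0.910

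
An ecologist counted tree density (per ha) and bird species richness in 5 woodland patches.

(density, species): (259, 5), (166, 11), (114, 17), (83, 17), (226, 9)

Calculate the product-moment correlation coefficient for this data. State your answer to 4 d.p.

n = 5, Σx = 848, Σy = 59, Σx² = 165598, Σy² = 805, Σxy = 8504
nΣxy − ΣxΣy = 42520 − 50032 = -7512
nΣx² − (Σx)² = 827990 − 719104 = 108886; nΣy² − (Σy)² = 4025 − 3481 = 544
r = -7512 / √(108886 × 544) = -7512 / 7696.3617 ≈ -0.9760

-0.9760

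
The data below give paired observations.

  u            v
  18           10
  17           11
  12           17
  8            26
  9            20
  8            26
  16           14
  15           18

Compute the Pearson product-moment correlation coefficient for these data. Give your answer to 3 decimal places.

n = 8, Σu = 103, Σv = 142, Σu² = 1447, Σv² = 2782, Σuv = 1661
nΣuv − ΣuΣv = 13288 − 14626 = -1338
nΣu² − (Σu)² = 11576 − 10609 = 967; nΣv² − (Σv)² = 22256 − 20164 = 2092
r = -1338 / √(967 × 2092) = -1338 / 1422.3094 ≈ -0.941

-0.941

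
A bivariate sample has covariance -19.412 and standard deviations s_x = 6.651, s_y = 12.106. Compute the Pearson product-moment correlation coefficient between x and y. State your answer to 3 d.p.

r = Cov(x,y) / (s_x · s_y) = -19.412 / (6.651 × 12.106)
  = -19.412 / 80.5170 ≈ -0.241

-0.241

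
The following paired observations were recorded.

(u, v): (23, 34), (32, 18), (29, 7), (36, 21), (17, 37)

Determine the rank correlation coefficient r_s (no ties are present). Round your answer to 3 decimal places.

-0.600

Rank u: 2, 4, 3, 5, 1
Rank v: 4, 2, 1, 3, 5
d = rank(u) − rank(v): -2, 2, 2, 2, -4; Σd² = 32
ρ = 1 − 6Σd² / [n(n²−1)] = 1 − 6×32 / (5×24) = 1 − 192/120 ≈ -0.600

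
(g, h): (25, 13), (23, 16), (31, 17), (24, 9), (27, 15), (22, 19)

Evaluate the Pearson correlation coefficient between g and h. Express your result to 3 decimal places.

n = 6, Σg = 152, Σh = 89, Σg² = 3904, Σh² = 1381, Σgh = 2259
nΣgh − ΣgΣh = 13554 − 13528 = 26
nΣg² − (Σg)² = 23424 − 23104 = 320; nΣh² − (Σh)² = 8286 − 7921 = 365
r = 26 / √(320 × 365) = 26 / 341.7601 ≈ 0.076

0.076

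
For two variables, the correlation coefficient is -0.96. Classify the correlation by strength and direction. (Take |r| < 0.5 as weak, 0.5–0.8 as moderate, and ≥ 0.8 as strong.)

strong negative

r = -0.96 < 0 so the relationship is negative.
|r| = 0.96, which falls in the strong range.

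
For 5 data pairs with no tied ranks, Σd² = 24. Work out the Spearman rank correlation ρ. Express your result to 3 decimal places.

ρ = 1 − 6Σd² / [n(n²−1)] = 1 − 6×24 / (5×24)
  = 1 − 144/120 = 1 − 1.2000 ≈ -0.200

-0.200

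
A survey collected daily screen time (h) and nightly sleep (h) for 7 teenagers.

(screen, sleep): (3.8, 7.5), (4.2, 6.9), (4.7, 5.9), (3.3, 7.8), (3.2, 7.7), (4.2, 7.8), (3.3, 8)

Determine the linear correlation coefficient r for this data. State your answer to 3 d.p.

n = 7, Σx = 26.7, Σy = 51.6, Σx² = 103.83, Σy² = 383.64, Σxy = 194.75
nΣxy − ΣxΣy = 1363.25 − 1377.72 = -14.47
nΣx² − (Σx)² = 726.81 − 712.89 = 13.92; nΣy² − (Σy)² = 2685.48 − 2662.56 = 22.92
r = -14.47 / √(13.92 × 22.92) = -14.47 / 17.8619 ≈ -0.810

-0.810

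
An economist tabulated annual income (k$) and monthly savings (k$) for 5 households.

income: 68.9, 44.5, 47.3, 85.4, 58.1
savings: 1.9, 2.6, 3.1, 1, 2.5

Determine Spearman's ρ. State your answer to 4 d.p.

-0.9000

Rank income: 4, 1, 2, 5, 3
Rank savings: 2, 4, 5, 1, 3
d = rank(income) − rank(savings): 2, -3, -3, 4, 0; Σd² = 38
ρ = 1 − 6Σd² / [n(n²−1)] = 1 − 6×38 / (5×24) = 1 − 228/120 ≈ -0.9000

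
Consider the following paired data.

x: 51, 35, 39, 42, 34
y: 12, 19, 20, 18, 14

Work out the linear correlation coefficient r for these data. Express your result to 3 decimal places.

-0.507

n = 5, Σx = 201, Σy = 83, Σx² = 8267, Σy² = 1425, Σxy = 3289
nΣxy − ΣxΣy = 16445 − 16683 = -238
nΣx² − (Σx)² = 41335 − 40401 = 934; nΣy² − (Σy)² = 7125 − 6889 = 236
r = -238 / √(934 × 236) = -238 / 469.4933 ≈ -0.507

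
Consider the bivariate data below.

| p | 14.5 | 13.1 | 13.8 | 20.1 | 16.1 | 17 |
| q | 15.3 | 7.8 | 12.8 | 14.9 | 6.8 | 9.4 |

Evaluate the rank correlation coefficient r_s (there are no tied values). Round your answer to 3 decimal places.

Rank p: 3, 1, 2, 6, 4, 5
Rank q: 6, 2, 4, 5, 1, 3
d = rank(p) − rank(q): -3, -1, -2, 1, 3, 2; Σd² = 28
ρ = 1 − 6Σd² / [n(n²−1)] = 1 − 6×28 / (6×35) = 1 − 168/210 ≈ 0.200

0.200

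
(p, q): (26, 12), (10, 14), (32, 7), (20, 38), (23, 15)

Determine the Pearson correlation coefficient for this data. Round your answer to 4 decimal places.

n = 5, Σp = 111, Σq = 86, Σp² = 2729, Σq² = 2058, Σpq = 1781
nΣpq − ΣpΣq = 8905 − 9546 = -641
nΣp² − (Σp)² = 13645 − 12321 = 1324; nΣq² − (Σq)² = 10290 − 7396 = 2894
r = -641 / √(1324 × 2894) = -641 / 1957.4616 ≈ -0.3275

-0.3275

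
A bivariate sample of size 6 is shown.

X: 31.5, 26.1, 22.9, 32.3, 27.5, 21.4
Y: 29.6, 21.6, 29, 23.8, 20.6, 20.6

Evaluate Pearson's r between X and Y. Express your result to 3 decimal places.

0.255

n = 6, ΣX = 161.7, ΣY = 145.2, ΣX² = 4455.37, ΣY² = 3598.88, ΣXY = 3936.34
nΣXY − ΣXΣY = 23618.04 − 23478.84 = 139.2
nΣX² − (ΣX)² = 26732.22 − 26146.89 = 585.33; nΣY² − (ΣY)² = 21593.28 − 21083.04 = 510.24
r = 139.2 / √(585.33 × 510.24) = 139.2 / 546.4968 ≈ 0.255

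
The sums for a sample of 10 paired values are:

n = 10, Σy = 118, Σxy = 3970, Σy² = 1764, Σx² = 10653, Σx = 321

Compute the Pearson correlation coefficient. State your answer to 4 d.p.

r = (nΣxy − ΣxΣy) / √[(nΣx² − (Σx)²)(nΣy² − (Σy)²)]
Numerator: 10×3970 − 321×118 = 1822
Denominator: √[(106530 − 103041)(17640 − 13924)] = √[3489 × 3716] = 3600.7116
r = 1822 / 3600.7116 ≈ 0.5060

0.5060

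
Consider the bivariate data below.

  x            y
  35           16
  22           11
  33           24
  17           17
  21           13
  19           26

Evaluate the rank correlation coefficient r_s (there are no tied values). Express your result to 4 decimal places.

-0.2571

Rank x: 6, 4, 5, 1, 3, 2
Rank y: 3, 1, 5, 4, 2, 6
d = rank(x) − rank(y): 3, 3, 0, -3, 1, -4; Σd² = 44
ρ = 1 − 6Σd² / [n(n²−1)] = 1 − 6×44 / (6×35) = 1 − 264/210 ≈ -0.2571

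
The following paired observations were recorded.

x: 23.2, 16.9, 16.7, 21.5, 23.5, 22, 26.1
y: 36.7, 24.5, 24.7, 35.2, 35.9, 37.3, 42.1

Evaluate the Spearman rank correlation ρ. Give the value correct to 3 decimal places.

0.821

Rank x: 5, 2, 1, 3, 6, 4, 7
Rank y: 5, 1, 2, 3, 4, 6, 7
d = rank(x) − rank(y): 0, 1, -1, 0, 2, -2, 0; Σd² = 10
ρ = 1 − 6Σd² / [n(n²−1)] = 1 − 6×10 / (7×48) = 1 − 60/336 ≈ 0.821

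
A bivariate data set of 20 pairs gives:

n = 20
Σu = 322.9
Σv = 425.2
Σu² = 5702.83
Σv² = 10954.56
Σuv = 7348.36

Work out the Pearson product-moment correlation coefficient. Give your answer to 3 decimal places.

0.499

r = (nΣuv − ΣuΣv) / √[(nΣu² − (Σu)²)(nΣv² − (Σv)²)]
Numerator: 20×7348.36 − 322.9×425.2 = 9670.12
Denominator: √[(114056.6 − 104264.41)(219091.2 − 180795.04)] = √[9792.19 × 38296.16] = 19365.0013
r = 9670.12 / 19365.0013 ≈ 0.499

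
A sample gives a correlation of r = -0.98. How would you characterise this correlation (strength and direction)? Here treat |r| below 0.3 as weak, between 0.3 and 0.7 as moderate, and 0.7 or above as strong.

r = -0.98 < 0 so the relationship is negative.
|r| = 0.98, which falls in the strong range.

strong negative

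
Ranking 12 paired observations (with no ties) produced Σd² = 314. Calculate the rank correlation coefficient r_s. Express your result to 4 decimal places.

ρ = 1 − 6Σd² / [n(n²−1)] = 1 − 6×314 / (12×143)
  = 1 − 1884/1716 = 1 − 1.09790 ≈ -0.0979

-0.0979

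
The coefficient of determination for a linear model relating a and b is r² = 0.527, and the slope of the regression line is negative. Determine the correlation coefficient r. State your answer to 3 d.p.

-0.726

|r| = √0.527 = 0.726
The association is negative, so r = −0.726.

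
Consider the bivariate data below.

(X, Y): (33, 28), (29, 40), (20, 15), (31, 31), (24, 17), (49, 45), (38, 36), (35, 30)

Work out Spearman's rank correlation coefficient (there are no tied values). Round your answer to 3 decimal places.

0.690

Rank X: 5, 3, 1, 4, 2, 8, 7, 6
Rank Y: 3, 7, 1, 5, 2, 8, 6, 4
d = rank(X) − rank(Y): 2, -4, 0, -1, 0, 0, 1, 2; Σd² = 26
ρ = 1 − 6Σd² / [n(n²−1)] = 1 − 6×26 / (8×63) = 1 − 156/504 ≈ 0.690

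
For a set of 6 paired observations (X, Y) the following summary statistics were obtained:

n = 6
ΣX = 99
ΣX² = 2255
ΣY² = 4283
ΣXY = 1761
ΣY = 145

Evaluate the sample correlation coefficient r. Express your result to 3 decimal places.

r = (nΣXY − ΣXΣY) / √[(nΣX² − (ΣX)²)(nΣY² − (ΣY)²)]
Numerator: 6×1761 − 99×145 = -3789
Denominator: √[(13530 − 9801)(25698 − 21025)] = √[3729 × 4673] = 4174.4002
r = -3789 / 4174.4002 ≈ -0.908

-0.908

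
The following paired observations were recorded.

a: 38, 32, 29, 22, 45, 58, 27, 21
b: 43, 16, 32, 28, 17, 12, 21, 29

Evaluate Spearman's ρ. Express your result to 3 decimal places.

-0.452

Rank a: 6, 5, 4, 2, 7, 8, 3, 1
Rank b: 8, 2, 7, 5, 3, 1, 4, 6
d = rank(a) − rank(b): -2, 3, -3, -3, 4, 7, -1, -5; Σd² = 122
ρ = 1 − 6Σd² / [n(n²−1)] = 1 − 6×122 / (8×63) = 1 − 732/504 ≈ -0.452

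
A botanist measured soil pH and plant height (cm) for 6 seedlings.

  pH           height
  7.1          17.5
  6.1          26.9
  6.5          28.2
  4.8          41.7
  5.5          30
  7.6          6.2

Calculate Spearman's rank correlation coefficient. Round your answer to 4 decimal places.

-0.9429

Rank pH: 5, 3, 4, 1, 2, 6
Rank height: 2, 3, 4, 6, 5, 1
d = rank(pH) − rank(height): 3, 0, 0, -5, -3, 5; Σd² = 68
ρ = 1 − 6Σd² / [n(n²−1)] = 1 − 6×68 / (6×35) = 1 − 408/210 ≈ -0.9429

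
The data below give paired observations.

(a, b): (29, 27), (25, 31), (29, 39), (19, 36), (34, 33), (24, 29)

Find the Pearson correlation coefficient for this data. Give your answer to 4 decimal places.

n = 6, Σa = 160, Σb = 195, Σa² = 4400, Σb² = 6437, Σab = 5191
nΣab − ΣaΣb = 31146 − 31200 = -54
nΣa² − (Σa)² = 26400 − 25600 = 800; nΣb² − (Σb)² = 38622 − 38025 = 597
r = -54 / √(800 × 597) = -54 / 691.0861 ≈ -0.0781

-0.0781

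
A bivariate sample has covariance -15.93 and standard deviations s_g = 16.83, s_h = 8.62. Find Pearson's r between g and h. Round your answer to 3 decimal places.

-0.110

r = Cov(g,h) / (s_g · s_h) = -15.93 / (16.83 × 8.62)
  = -15.93 / 145.0746 ≈ -0.110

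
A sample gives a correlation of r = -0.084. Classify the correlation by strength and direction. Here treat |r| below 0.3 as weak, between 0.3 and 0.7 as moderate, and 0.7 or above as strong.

r = -0.084 < 0 so the relationship is negative.
|r| = 0.084, which falls in the weak range.

weak negative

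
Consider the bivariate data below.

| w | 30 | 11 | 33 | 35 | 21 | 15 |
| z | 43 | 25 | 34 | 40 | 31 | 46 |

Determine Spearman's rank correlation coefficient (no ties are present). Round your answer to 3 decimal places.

0.257

Rank w: 4, 1, 5, 6, 3, 2
Rank z: 5, 1, 3, 4, 2, 6
d = rank(w) − rank(z): -1, 0, 2, 2, 1, -4; Σd² = 26
ρ = 1 − 6Σd² / [n(n²−1)] = 1 − 6×26 / (6×35) = 1 − 156/210 ≈ 0.257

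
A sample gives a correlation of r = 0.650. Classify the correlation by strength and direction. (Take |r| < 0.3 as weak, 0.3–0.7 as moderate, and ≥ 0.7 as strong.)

r = 0.650 > 0 so the relationship is positive.
|r| = 0.650, which falls in the moderate range.

moderate positive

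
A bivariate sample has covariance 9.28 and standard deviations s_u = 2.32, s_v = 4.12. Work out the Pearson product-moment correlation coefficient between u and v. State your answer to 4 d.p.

r = Cov(u,v) / (s_u · s_v) = 9.28 / (2.32 × 4.12)
  = 9.28 / 9.5584 ≈ 0.9709

0.9709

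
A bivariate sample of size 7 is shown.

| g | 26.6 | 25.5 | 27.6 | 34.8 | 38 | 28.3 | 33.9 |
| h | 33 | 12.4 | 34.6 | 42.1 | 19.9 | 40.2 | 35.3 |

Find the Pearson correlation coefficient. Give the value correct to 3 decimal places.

n = 7, Σg = 214.7, Σh = 217.5, Σg² = 6724.71, Σh² = 7470.47, Σgh = 6704.57
nΣgh − ΣgΣh = 46931.99 − 46697.25 = 234.74
nΣg² − (Σg)² = 47072.97 − 46096.09 = 976.88; nΣh² − (Σh)² = 52293.29 − 47306.25 = 4987.04
r = 234.74 / √(976.88 × 4987.04) = 234.74 / 2207.2018 ≈ 0.106

0.106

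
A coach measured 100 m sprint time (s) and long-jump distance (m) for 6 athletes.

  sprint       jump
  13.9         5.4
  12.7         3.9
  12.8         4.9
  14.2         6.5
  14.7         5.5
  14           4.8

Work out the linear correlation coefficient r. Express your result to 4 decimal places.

0.7063

n = 6, Σx = 82.3, Σy = 31, Σx² = 1132.07, Σy² = 163.92, Σxy = 427.66
nΣxy − ΣxΣy = 2565.96 − 2551.3 = 14.66
nΣx² − (Σx)² = 6792.42 − 6773.29 = 19.13; nΣy² − (Σy)² = 983.52 − 961 = 22.52
r = 14.66 / √(19.13 × 22.52) = 14.66 / 20.7559 ≈ 0.7063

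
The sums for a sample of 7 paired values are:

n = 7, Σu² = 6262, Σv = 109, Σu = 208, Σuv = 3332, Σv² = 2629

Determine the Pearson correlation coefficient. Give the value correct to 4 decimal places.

r = (nΣuv − ΣuΣv) / √[(nΣu² − (Σu)²)(nΣv² − (Σv)²)]
Numerator: 7×3332 − 208×109 = 652
Denominator: √[(43834 − 43264)(18403 − 11881)] = √[570 × 6522] = 1928.0923
r = 652 / 1928.0923 ≈ 0.3382

0.3382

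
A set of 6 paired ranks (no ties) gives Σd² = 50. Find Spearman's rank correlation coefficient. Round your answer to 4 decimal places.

ρ = 1 − 6Σd² / [n(n²−1)] = 1 − 6×50 / (6×35)
  = 1 − 300/210 = 1 − 1.42857 ≈ -0.4286

-0.4286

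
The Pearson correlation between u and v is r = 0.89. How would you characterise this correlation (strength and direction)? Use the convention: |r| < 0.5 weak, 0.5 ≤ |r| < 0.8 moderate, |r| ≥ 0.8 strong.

strong positive

r = 0.89 > 0 so the relationship is positive.
|r| = 0.89, which falls in the strong range.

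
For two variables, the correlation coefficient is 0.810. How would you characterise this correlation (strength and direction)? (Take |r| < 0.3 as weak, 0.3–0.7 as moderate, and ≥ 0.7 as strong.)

r = 0.810 > 0 so the relationship is positive.
|r| = 0.810, which falls in the strong range.

strong positive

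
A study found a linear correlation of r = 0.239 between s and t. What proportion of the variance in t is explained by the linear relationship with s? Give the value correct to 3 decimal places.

0.057

r² = (0.239)² = 0.057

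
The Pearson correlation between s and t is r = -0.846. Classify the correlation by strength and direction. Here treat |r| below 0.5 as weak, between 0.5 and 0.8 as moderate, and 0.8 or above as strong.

r = -0.846 < 0 so the relationship is negative.
|r| = 0.846, which falls in the strong range.

strong negative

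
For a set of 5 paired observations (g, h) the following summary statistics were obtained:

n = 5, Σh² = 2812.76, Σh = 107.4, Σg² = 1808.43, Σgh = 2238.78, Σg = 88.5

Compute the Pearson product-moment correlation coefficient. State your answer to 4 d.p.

r = (nΣgh − ΣgΣh) / √[(nΣg² − (Σg)²)(nΣh² − (Σh)²)]
Numerator: 5×2238.78 − 88.5×107.4 = 1689
Denominator: √[(9042.15 − 7832.25)(14063.8 − 11534.76)] = √[1209.9 × 2529.04] = 1749.2528
r = 1689 / 1749.2528 ≈ 0.9656

0.9656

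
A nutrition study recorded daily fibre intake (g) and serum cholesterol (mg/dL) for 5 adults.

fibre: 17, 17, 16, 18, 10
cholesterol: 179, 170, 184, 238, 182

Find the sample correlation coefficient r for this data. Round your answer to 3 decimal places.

0.329

n = 5, Σx = 78, Σy = 953, Σx² = 1258, Σy² = 184565, Σxy = 14981
nΣxy − ΣxΣy = 74905 − 74334 = 571
nΣx² − (Σx)² = 6290 − 6084 = 206; nΣy² − (Σy)² = 922825 − 908209 = 14616
r = 571 / √(206 × 14616) = 571 / 1735.1934 ≈ 0.329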